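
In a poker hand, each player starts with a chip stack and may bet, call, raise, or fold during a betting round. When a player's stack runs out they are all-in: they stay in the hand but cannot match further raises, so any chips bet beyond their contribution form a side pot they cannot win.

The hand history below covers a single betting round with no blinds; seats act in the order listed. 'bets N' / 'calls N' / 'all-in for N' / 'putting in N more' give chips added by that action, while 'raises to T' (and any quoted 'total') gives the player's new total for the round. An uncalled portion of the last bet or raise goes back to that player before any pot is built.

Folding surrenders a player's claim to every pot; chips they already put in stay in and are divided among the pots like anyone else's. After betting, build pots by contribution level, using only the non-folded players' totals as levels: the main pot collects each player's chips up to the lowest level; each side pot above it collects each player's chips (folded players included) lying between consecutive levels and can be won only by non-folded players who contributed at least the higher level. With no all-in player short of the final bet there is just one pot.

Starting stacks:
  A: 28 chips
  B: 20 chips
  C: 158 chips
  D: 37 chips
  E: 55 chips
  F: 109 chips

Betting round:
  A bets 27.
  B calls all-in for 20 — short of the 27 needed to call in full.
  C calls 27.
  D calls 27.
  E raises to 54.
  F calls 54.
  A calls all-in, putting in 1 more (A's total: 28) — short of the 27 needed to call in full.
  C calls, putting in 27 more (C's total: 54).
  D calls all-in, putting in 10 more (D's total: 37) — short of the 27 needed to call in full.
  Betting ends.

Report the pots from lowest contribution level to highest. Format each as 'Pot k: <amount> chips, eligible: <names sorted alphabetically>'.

Contributions: A=28, B=20, C=54, D=37, E=54, F=54
Pot levels (distinct totals of non-folded players): 20, 28, 37, 54
Layer 1-20: 20 each from A, B, C, D, E, F = 20*6 = 120 chips; eligible A, B, C, D, E, F
Layer 21-28: 8 each from A, C, D, E, F = 8*5 = 40 chips; eligible A, C, D, E, F
Layer 29-37: 9 each from C, D, E, F = 9*4 = 36 chips; eligible C, D, E, F
Layer 38-54: 17 each from C, E, F = 17*3 = 51 chips; eligible C, E, F

Pot 1: 120 chips, eligible: A, B, C, D, E, F
Pot 2: 40 chips, eligible: A, C, D, E, F
Pot 3: 36 chips, eligible: C, D, E, F
Pot 4: 51 chips, eligible: C, E, F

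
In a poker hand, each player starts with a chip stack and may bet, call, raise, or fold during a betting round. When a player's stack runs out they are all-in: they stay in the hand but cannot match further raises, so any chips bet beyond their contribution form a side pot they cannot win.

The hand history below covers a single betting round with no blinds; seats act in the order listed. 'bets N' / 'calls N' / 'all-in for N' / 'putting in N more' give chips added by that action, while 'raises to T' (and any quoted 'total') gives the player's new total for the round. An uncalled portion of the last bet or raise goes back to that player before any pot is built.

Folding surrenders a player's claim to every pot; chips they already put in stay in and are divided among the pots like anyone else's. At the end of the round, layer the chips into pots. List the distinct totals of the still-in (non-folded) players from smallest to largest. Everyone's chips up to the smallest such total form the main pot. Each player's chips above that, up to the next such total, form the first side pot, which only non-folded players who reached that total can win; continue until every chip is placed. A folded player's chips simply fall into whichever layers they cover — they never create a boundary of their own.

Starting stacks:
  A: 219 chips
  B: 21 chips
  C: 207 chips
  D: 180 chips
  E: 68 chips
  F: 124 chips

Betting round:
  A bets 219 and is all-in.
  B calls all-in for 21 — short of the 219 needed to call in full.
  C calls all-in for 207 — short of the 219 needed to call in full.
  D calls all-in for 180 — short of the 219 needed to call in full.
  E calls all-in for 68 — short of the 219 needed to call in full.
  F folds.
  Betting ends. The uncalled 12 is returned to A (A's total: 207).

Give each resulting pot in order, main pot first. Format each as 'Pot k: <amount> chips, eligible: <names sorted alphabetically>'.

Pot 1: 105 chips, eligible: A, B, C, D, E
Pot 2: 188 chips, eligible: A, C, D, E
Pot 3: 336 chips, eligible: A, C, D
Pot 4: 54 chips, eligible: A, C

Derivation:
Contributions (after 12 returned to A): A=207, B=21, C=207, D=180, E=68
Folded: F
Pot levels (distinct totals of non-folded players): 21, 68, 180, 207
Layer 1-21: 21 each from A, B, C, D, E = 21*5 = 105 chips; eligible A, B, C, D, E
Layer 22-68: 47 each from A, C, D, E = 47*4 = 188 chips; eligible A, C, D, E
Layer 69-180: 112 each from A, C, D = 112*3 = 336 chips; eligible A, C, D
Layer 181-207: 27 each from A, C = 27*2 = 54 chips; eligible A, C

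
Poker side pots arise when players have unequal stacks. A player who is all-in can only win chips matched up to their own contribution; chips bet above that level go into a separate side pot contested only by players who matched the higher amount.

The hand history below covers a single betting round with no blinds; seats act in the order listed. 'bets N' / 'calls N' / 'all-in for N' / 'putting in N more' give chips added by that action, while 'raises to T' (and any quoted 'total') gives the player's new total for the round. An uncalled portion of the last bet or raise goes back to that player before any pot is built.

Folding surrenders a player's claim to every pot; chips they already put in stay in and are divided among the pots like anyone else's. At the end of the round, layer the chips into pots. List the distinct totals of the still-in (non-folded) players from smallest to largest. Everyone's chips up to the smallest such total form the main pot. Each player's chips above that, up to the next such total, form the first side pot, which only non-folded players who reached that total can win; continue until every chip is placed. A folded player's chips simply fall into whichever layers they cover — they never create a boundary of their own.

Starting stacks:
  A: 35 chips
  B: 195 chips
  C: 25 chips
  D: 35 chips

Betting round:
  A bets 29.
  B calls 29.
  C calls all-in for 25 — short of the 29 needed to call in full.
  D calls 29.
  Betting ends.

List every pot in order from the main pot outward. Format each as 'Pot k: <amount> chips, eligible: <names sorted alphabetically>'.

Contributions: A=29, B=29, C=25, D=29
Pot levels (distinct totals of non-folded players): 25, 29
Layer 1-25: 25 each from A, B, C, D = 25*4 = 100 chips; eligible A, B, C, D
Layer 26-29: 4 each from A, B, D = 4*3 = 12 chips; eligible A, B, D

Pot 1: 100 chips, eligible: A, B, C, D
Pot 2: 12 chips, eligible: A, B, D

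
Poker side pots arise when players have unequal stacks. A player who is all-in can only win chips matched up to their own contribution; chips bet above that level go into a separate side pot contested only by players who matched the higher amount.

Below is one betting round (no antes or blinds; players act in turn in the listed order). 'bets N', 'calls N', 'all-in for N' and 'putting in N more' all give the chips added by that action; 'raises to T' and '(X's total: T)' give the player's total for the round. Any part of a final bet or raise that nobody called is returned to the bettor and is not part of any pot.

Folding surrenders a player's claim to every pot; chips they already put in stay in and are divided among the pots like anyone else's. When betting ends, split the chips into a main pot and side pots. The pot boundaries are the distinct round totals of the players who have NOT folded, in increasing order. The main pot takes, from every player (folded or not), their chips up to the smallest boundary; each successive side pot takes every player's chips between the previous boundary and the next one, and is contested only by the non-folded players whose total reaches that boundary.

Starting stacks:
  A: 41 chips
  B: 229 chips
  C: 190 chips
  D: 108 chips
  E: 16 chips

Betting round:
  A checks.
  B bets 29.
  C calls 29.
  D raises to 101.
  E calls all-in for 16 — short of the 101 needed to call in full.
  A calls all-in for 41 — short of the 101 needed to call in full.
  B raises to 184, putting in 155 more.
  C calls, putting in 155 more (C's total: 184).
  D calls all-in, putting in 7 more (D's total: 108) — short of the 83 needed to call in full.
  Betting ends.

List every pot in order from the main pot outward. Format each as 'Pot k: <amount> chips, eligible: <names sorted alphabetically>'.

Contributions: A=41, B=184, C=184, D=108, E=16
Pot levels (distinct totals of non-folded players): 16, 41, 108, 184
Layer 1-16: 16 each from A, B, C, D, E = 16*5 = 80 chips; eligible A, B, C, D, E
Layer 17-41: 25 each from A, B, C, D = 25*4 = 100 chips; eligible A, B, C, D
Layer 42-108: 67 each from B, C, D = 67*3 = 201 chips; eligible B, C, D
Layer 109-184: 76 each from B, C = 76*2 = 152 chips; eligible B, C

Pot 1: 80 chips, eligible: A, B, C, D, E
Pot 2: 100 chips, eligible: A, B, C, D
Pot 3: 201 chips, eligible: B, C, D
Pot 4: 152 chips, eligible: B, C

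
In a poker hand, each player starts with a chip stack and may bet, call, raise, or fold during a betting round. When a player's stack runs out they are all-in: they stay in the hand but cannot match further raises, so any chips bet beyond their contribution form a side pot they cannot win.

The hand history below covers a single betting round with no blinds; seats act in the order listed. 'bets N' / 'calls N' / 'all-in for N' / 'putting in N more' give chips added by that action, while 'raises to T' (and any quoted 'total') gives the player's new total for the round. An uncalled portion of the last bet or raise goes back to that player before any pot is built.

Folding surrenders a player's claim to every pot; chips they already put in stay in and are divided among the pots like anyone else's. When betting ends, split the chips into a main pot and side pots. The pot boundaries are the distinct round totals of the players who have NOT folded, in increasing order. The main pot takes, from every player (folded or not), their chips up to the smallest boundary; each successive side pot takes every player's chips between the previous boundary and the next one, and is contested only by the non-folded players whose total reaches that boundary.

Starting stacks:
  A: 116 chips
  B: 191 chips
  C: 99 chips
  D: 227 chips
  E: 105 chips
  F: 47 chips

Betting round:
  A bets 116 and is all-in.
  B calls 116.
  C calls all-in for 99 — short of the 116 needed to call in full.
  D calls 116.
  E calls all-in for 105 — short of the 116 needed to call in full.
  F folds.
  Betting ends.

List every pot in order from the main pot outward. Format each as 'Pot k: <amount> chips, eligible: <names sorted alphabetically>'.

Pot 1: 495 chips, eligible: A, B, C, D, E
Pot 2: 24 chips, eligible: A, B, D, E
Pot 3: 33 chips, eligible: A, B, D

Derivation:
Contributions: A=116, B=116, C=99, D=116, E=105
Folded: F
Pot levels (distinct totals of non-folded players): 99, 105, 116
Layer 1-99: 99 each from A, B, C, D, E = 99*5 = 495 chips; eligible A, B, C, D, E
Layer 100-105: 6 each from A, B, D, E = 6*4 = 24 chips; eligible A, B, D, E
Layer 106-116: 11 each from A, B, D = 11*3 = 33 chips; eligible A, B, D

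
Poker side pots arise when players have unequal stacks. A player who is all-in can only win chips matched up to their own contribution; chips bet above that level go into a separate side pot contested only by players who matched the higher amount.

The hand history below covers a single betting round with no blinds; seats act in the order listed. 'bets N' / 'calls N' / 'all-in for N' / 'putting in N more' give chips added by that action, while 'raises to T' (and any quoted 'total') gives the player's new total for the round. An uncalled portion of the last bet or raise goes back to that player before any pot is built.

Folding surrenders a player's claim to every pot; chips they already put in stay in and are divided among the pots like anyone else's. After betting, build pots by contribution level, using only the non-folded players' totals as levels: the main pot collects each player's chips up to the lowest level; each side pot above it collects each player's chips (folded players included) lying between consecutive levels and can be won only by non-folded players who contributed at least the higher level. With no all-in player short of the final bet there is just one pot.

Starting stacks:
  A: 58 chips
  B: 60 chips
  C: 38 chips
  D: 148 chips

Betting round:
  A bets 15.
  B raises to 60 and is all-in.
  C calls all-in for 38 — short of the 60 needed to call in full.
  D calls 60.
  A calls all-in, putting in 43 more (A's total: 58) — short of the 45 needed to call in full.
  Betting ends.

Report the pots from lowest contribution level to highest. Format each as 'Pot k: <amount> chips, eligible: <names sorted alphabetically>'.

Pot 1: 152 chips, eligible: A, B, C, D
Pot 2: 60 chips, eligible: A, B, D
Pot 3: 4 chips, eligible: B, D

Derivation:
Contributions: A=58, B=60, C=38, D=60
Pot levels (distinct totals of non-folded players): 38, 58, 60
Layer 1-38: 38 each from A, B, C, D = 38*4 = 152 chips; eligible A, B, C, D
Layer 39-58: 20 each from A, B, D = 20*3 = 60 chips; eligible A, B, D
Layer 59-60: 2 each from B, D = 2*2 = 4 chips; eligible B, D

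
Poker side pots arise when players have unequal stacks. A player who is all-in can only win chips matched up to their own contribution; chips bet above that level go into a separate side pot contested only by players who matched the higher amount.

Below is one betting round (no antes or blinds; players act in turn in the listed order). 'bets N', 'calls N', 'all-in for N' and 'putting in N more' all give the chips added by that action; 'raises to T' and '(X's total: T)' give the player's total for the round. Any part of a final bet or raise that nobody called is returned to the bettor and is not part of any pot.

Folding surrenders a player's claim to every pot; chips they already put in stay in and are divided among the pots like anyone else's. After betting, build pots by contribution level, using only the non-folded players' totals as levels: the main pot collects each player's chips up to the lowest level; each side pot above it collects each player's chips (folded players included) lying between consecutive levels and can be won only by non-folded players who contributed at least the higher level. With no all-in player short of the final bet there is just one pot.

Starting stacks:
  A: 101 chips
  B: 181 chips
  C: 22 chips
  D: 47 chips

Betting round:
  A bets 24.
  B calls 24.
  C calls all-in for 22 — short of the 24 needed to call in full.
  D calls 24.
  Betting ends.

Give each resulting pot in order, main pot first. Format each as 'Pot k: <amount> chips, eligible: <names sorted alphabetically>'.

Contributions: A=24, B=24, C=22, D=24
Pot levels (distinct totals of non-folded players): 22, 24
Layer 1-22: 22 each from A, B, C, D = 22*4 = 88 chips; eligible A, B, C, D
Layer 23-24: 2 each from A, B, D = 2*3 = 6 chips; eligible A, B, D

Pot 1: 88 chips, eligible: A, B, C, D
Pot 2: 6 chips, eligible: A, B, D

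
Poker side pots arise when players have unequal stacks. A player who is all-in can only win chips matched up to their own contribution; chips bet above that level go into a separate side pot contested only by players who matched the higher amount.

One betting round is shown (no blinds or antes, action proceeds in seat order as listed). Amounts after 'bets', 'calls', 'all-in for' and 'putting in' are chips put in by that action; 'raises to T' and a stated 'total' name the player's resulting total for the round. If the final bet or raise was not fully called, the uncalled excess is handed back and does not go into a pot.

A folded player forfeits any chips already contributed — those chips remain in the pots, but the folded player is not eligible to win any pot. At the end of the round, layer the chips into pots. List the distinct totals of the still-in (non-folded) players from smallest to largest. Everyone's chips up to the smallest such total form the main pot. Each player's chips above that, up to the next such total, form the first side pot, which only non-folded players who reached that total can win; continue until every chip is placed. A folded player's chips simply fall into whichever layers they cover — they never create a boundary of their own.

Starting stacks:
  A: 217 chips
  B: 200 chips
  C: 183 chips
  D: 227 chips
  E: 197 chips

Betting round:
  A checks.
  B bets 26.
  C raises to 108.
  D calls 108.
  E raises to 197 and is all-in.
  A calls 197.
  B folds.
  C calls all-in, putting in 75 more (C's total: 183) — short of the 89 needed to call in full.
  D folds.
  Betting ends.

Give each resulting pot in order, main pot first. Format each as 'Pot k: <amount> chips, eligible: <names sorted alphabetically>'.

Pot 1: 683 chips, eligible: A, C, E
Pot 2: 28 chips, eligible: A, E

Derivation:
Contributions: A=197, B=26, C=183, D=108, E=197
Folded: B, D
Pot levels (distinct totals of non-folded players): 183, 197
Layer 1-183: A 183 + B 26 + C 183 + D 108 + E 183 = 683 chips; eligible A, C, E
Layer 184-197: 14 each from A, E = 14*2 = 28 chips; eligible A, E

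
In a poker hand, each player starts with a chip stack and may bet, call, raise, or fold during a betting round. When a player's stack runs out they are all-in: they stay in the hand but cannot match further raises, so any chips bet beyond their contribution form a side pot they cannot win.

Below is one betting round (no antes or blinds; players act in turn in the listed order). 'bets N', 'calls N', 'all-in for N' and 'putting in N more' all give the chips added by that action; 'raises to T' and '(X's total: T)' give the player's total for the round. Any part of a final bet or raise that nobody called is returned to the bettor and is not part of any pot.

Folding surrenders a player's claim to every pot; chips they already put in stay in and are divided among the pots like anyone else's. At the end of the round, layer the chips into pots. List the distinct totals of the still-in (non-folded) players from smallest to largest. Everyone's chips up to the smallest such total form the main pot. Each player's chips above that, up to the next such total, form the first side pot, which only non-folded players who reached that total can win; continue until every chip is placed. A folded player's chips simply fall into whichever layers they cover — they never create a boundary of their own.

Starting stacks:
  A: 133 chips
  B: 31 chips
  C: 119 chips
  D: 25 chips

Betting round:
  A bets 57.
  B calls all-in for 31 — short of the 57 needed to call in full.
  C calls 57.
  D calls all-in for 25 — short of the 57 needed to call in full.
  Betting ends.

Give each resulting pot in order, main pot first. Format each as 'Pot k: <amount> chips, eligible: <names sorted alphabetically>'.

Pot 1: 100 chips, eligible: A, B, C, D
Pot 2: 18 chips, eligible: A, B, C
Pot 3: 52 chips, eligible: A, C

Derivation:
Contributions: A=57, B=31, C=57, D=25
Pot levels (distinct totals of non-folded players): 25, 31, 57
Layer 1-25: 25 each from A, B, C, D = 25*4 = 100 chips; eligible A, B, C, D
Layer 26-31: 6 each from A, B, C = 6*3 = 18 chips; eligible A, B, C
Layer 32-57: 26 each from A, C = 26*2 = 52 chips; eligible A, C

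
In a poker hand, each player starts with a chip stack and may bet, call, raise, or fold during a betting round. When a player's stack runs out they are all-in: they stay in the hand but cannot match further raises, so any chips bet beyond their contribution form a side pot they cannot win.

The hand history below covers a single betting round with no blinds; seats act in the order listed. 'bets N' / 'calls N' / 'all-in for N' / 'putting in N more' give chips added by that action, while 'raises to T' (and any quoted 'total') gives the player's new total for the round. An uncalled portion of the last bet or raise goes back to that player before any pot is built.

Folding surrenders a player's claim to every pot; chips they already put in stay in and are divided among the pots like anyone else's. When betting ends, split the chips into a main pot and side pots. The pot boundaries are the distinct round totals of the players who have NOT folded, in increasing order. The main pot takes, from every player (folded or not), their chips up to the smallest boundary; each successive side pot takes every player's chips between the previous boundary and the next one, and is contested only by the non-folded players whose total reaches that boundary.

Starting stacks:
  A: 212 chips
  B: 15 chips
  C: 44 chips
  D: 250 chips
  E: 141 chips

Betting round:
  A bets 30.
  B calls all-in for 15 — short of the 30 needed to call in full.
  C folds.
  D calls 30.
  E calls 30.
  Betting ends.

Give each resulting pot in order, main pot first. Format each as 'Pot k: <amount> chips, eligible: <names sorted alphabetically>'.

Pot 1: 60 chips, eligible: A, B, D, E
Pot 2: 45 chips, eligible: A, D, E

Derivation:
Contributions: A=30, B=15, D=30, E=30
Folded: C
Pot levels (distinct totals of non-folded players): 15, 30
Layer 1-15: 15 each from A, B, D, E = 15*4 = 60 chips; eligible A, B, D, E
Layer 16-30: 15 each from A, D, E = 15*3 = 45 chips; eligible A, D, E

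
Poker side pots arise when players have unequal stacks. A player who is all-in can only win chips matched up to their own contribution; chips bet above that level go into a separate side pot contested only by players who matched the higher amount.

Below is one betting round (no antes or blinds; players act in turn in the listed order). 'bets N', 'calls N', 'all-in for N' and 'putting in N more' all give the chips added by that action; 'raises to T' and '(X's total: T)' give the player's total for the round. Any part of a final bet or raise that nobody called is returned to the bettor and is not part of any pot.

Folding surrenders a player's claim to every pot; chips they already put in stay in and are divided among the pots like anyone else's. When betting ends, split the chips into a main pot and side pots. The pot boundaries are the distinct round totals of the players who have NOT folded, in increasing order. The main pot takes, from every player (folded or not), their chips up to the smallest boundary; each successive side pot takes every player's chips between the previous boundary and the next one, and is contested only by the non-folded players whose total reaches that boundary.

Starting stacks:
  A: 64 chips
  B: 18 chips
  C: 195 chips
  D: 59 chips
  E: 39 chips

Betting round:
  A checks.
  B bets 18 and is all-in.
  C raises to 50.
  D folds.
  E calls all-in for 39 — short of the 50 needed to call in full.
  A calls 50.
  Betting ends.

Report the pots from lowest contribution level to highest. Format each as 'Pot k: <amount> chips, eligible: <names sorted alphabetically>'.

Contributions: A=50, B=18, C=50, E=39
Folded: D
Pot levels (distinct totals of non-folded players): 18, 39, 50
Layer 1-18: 18 each from A, B, C, E = 18*4 = 72 chips; eligible A, B, C, E
Layer 19-39: 21 each from A, C, E = 21*3 = 63 chips; eligible A, C, E
Layer 40-50: 11 each from A, C = 11*2 = 22 chips; eligible A, C

Pot 1: 72 chips, eligible: A, B, C, E
Pot 2: 63 chips, eligible: A, C, E
Pot 3: 22 chips, eligible: A, C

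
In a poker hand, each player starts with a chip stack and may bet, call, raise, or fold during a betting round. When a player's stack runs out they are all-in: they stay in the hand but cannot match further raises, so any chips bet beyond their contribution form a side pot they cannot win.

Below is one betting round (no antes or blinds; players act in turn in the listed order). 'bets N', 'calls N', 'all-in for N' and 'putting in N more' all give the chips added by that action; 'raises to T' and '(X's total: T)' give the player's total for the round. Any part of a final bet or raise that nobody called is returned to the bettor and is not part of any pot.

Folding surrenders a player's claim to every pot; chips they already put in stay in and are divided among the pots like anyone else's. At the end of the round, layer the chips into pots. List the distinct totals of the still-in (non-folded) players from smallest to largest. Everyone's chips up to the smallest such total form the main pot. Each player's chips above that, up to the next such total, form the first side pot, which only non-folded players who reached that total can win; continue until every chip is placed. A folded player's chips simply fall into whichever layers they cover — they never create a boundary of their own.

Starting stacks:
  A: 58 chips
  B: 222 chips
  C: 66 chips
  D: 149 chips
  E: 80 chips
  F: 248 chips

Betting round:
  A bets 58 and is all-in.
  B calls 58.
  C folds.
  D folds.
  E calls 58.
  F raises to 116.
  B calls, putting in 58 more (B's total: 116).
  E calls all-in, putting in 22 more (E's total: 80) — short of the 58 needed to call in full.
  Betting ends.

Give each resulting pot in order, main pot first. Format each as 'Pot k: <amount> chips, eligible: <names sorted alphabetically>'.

Contributions: A=58, B=116, E=80, F=116
Folded: C, D
Pot levels (distinct totals of non-folded players): 58, 80, 116
Layer 1-58: 58 each from A, B, E, F = 58*4 = 232 chips; eligible A, B, E, F
Layer 59-80: 22 each from B, E, F = 22*3 = 66 chips; eligible B, E, F
Layer 81-116: 36 each from B, F = 36*2 = 72 chips; eligible B, F

Pot 1: 232 chips, eligible: A, B, E, F
Pot 2: 66 chips, eligible: B, E, F
Pot 3: 72 chips, eligible: B, F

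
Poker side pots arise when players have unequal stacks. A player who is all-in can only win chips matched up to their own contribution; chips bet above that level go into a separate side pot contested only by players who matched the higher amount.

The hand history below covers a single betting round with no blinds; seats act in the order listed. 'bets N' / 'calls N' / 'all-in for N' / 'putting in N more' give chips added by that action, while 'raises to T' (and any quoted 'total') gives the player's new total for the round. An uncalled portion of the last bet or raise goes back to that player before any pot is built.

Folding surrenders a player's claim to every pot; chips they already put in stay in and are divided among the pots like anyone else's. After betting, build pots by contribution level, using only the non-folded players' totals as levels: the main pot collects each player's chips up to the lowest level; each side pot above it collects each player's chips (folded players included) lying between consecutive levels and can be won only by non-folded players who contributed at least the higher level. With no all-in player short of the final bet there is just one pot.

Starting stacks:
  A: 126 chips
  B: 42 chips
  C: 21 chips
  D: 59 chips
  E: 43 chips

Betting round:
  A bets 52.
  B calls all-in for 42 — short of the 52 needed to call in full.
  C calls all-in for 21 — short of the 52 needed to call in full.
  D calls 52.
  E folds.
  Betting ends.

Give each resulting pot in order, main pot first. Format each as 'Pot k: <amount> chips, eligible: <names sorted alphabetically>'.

Pot 1: 84 chips, eligible: A, B, C, D
Pot 2: 63 chips, eligible: A, B, D
Pot 3: 20 chips, eligible: A, D

Derivation:
Contributions: A=52, B=42, C=21, D=52
Folded: E
Pot levels (distinct totals of non-folded players): 21, 42, 52
Layer 1-21: 21 each from A, B, C, D = 21*4 = 84 chips; eligible A, B, C, D
Layer 22-42: 21 each from A, B, D = 21*3 = 63 chips; eligible A, B, D
Layer 43-52: 10 each from A, D = 10*2 = 20 chips; eligible A, D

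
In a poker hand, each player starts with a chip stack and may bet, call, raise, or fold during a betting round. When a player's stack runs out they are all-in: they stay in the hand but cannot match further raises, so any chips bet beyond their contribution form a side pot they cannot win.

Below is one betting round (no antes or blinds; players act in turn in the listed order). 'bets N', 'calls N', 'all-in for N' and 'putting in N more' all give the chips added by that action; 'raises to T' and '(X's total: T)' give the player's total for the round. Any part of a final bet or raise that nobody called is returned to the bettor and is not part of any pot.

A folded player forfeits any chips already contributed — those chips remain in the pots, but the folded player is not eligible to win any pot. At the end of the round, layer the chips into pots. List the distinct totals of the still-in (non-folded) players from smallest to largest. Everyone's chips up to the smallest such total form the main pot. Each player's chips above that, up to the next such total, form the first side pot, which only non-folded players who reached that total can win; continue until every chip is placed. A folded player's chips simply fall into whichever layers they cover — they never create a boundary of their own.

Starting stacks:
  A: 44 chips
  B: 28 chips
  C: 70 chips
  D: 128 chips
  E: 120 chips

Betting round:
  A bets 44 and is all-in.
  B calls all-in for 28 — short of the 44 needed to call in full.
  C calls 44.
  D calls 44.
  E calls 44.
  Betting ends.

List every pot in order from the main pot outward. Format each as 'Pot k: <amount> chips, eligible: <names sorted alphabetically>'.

Contributions: A=44, B=28, C=44, D=44, E=44
Pot levels (distinct totals of non-folded players): 28, 44
Layer 1-28: 28 each from A, B, C, D, E = 28*5 = 140 chips; eligible A, B, C, D, E
Layer 29-44: 16 each from A, C, D, E = 16*4 = 64 chips; eligible A, C, D, E

Pot 1: 140 chips, eligible: A, B, C, D, E
Pot 2: 64 chips, eligible: A, C, D, E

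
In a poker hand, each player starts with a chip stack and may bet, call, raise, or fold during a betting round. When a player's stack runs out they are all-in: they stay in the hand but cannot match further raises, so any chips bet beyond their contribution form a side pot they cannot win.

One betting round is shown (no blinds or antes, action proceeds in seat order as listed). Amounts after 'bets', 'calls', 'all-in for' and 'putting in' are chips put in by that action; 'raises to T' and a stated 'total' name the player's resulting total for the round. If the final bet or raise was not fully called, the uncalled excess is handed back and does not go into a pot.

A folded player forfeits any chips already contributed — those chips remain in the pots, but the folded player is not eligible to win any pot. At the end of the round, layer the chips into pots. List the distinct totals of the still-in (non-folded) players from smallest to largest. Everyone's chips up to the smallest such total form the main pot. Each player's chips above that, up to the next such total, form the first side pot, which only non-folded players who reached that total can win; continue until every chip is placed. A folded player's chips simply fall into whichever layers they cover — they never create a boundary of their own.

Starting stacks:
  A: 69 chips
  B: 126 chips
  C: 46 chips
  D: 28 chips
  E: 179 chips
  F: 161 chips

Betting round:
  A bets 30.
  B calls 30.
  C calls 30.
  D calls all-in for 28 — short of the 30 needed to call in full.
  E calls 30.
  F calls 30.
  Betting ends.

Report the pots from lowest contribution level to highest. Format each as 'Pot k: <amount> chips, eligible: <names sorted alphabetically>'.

Pot 1: 168 chips, eligible: A, B, C, D, E, F
Pot 2: 10 chips, eligible: A, B, C, E, F

Derivation:
Contributions: A=30, B=30, C=30, D=28, E=30, F=30
Pot levels (distinct totals of non-folded players): 28, 30
Layer 1-28: 28 each from A, B, C, D, E, F = 28*6 = 168 chips; eligible A, B, C, D, E, F
Layer 29-30: 2 each from A, B, C, E, F = 2*5 = 10 chips; eligible A, B, C, E, F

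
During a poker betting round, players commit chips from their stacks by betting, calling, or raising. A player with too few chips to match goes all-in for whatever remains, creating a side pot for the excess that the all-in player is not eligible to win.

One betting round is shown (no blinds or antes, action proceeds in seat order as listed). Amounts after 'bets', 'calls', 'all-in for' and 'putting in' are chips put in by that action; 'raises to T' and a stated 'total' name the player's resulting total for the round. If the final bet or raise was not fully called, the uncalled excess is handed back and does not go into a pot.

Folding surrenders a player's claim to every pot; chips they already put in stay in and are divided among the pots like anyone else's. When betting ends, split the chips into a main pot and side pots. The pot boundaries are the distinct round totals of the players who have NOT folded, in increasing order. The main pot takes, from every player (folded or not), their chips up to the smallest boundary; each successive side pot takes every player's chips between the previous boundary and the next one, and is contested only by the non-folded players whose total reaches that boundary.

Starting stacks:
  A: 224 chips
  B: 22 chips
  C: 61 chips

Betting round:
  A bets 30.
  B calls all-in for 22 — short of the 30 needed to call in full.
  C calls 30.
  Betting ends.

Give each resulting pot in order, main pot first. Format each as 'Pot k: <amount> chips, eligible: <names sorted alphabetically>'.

Pot 1: 66 chips, eligible: A, B, C
Pot 2: 16 chips, eligible: A, C

Derivation:
Contributions: A=30, B=22, C=30
Pot levels (distinct totals of non-folded players): 22, 30
Layer 1-22: 22 each from A, B, C = 22*3 = 66 chips; eligible A, B, C
Layer 23-30: 8 each from A, C = 8*2 = 16 chips; eligible A, C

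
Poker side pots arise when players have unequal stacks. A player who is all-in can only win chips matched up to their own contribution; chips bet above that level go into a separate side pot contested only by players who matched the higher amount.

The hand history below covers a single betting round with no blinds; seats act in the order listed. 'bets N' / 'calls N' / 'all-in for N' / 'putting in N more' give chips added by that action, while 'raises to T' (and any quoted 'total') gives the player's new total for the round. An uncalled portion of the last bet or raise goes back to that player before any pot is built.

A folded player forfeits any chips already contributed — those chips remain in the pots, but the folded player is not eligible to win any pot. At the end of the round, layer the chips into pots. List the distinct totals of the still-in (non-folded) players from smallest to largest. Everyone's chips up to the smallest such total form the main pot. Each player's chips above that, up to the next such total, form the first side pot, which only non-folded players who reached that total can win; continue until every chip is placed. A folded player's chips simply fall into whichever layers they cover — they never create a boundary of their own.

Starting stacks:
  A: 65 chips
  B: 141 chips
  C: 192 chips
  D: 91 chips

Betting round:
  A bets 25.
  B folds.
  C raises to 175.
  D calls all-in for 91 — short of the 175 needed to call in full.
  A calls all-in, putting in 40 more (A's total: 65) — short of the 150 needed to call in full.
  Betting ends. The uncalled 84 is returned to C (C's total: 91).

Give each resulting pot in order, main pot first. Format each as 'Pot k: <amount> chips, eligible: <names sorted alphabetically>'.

Pot 1: 195 chips, eligible: A, C, D
Pot 2: 52 chips, eligible: C, D

Derivation:
Contributions (after 84 returned to C): A=65, C=91, D=91
Folded: B
Pot levels (distinct totals of non-folded players): 65, 91
Layer 1-65: 65 each from A, C, D = 65*3 = 195 chips; eligible A, C, D
Layer 66-91: 26 each from C, D = 26*2 = 52 chips; eligible C, D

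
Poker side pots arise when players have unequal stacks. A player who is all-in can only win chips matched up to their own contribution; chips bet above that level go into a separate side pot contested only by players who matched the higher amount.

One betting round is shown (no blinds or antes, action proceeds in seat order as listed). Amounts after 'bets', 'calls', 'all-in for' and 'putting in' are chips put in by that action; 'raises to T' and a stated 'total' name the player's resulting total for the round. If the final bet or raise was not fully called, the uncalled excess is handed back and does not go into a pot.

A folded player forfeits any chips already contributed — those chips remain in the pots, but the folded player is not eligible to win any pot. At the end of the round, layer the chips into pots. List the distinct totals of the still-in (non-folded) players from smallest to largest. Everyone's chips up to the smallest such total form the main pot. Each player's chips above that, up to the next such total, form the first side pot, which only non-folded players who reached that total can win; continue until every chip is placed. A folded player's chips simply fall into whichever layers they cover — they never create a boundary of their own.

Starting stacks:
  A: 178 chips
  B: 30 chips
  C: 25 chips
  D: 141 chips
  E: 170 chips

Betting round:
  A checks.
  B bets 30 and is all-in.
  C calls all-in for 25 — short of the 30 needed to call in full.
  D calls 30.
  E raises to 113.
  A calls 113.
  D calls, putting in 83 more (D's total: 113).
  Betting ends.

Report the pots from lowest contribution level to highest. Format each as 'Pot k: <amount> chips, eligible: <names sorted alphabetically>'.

Pot 1: 125 chips, eligible: A, B, C, D, E
Pot 2: 20 chips, eligible: A, B, D, E
Pot 3: 249 chips, eligible: A, D, E

Derivation:
Contributions: A=113, B=30, C=25, D=113, E=113
Pot levels (distinct totals of non-folded players): 25, 30, 113
Layer 1-25: 25 each from A, B, C, D, E = 25*5 = 125 chips; eligible A, B, C, D, E
Layer 26-30: 5 each from A, B, D, E = 5*4 = 20 chips; eligible A, B, D, E
Layer 31-113: 83 each from A, D, E = 83*3 = 249 chips; eligible A, D, E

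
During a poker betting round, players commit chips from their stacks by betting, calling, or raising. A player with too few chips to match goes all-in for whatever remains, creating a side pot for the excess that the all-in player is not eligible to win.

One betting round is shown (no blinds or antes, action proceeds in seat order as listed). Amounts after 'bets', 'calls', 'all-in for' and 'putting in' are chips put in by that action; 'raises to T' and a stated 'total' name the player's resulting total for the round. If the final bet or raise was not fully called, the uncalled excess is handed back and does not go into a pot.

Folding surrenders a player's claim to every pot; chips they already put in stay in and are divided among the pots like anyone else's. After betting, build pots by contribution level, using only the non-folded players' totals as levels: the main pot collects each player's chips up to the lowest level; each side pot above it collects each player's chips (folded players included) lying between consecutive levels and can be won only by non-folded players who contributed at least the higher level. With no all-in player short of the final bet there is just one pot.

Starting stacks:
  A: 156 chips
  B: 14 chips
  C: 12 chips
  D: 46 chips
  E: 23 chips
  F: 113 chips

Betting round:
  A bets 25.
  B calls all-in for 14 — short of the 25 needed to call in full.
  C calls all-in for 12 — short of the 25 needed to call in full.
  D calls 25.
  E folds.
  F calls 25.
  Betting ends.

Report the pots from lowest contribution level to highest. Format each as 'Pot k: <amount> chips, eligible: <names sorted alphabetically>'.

Pot 1: 60 chips, eligible: A, B, C, D, F
Pot 2: 8 chips, eligible: A, B, D, F
Pot 3: 33 chips, eligible: A, D, F

Derivation:
Contributions: A=25, B=14, C=12, D=25, F=25
Folded: E
Pot levels (distinct totals of non-folded players): 12, 14, 25
Layer 1-12: 12 each from A, B, C, D, F = 12*5 = 60 chips; eligible A, B, C, D, F
Layer 13-14: 2 each from A, B, D, F = 2*4 = 8 chips; eligible A, B, D, F
Layer 15-25: 11 each from A, D, F = 11*3 = 33 chips; eligible A, D, F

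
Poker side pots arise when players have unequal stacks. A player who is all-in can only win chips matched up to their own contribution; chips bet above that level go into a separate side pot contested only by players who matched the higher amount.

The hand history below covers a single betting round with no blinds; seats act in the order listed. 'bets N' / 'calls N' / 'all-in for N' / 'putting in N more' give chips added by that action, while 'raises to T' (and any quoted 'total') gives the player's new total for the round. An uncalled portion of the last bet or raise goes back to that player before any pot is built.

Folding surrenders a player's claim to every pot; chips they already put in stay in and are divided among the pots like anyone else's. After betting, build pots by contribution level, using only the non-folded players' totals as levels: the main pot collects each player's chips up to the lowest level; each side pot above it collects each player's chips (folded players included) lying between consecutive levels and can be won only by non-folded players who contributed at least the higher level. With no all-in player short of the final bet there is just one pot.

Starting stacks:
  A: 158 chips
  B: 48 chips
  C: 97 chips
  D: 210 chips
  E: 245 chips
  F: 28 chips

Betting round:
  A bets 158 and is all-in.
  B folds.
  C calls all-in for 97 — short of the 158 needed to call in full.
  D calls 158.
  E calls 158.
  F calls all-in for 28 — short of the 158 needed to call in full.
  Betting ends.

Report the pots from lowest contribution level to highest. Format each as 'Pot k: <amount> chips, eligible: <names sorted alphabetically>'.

Contributions: A=158, C=97, D=158, E=158, F=28
Folded: B
Pot levels (distinct totals of non-folded players): 28, 97, 158
Layer 1-28: 28 each from A, C, D, E, F = 28*5 = 140 chips; eligible A, C, D, E, F
Layer 29-97: 69 each from A, C, D, E = 69*4 = 276 chips; eligible A, C, D, E
Layer 98-158: 61 each from A, D, E = 61*3 = 183 chips; eligible A, D, E

Pot 1: 140 chips, eligible: A, C, D, E, F
Pot 2: 276 chips, eligible: A, C, D, E
Pot 3: 183 chips, eligible: A, D, E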